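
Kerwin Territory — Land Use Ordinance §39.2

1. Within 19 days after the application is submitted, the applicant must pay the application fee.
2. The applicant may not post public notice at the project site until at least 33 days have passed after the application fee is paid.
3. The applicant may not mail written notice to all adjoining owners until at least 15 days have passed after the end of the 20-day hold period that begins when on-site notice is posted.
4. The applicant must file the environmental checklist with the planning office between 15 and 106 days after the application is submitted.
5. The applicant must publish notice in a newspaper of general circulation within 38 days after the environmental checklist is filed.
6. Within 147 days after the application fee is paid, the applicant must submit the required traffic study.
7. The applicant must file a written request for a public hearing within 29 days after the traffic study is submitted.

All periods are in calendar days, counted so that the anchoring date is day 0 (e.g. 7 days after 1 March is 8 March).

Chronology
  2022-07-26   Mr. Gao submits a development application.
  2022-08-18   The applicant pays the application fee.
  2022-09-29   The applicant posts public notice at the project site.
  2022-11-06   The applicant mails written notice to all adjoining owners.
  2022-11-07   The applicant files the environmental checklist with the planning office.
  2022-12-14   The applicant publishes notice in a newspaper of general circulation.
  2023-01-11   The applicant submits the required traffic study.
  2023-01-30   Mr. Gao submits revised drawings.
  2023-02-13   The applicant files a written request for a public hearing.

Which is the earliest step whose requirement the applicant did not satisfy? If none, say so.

Step 1

Step 1: 19 days after 2022-07-26 (when the application is submitted) is 2022-08-14; 2022-08-18 misses that deadline by 4 days.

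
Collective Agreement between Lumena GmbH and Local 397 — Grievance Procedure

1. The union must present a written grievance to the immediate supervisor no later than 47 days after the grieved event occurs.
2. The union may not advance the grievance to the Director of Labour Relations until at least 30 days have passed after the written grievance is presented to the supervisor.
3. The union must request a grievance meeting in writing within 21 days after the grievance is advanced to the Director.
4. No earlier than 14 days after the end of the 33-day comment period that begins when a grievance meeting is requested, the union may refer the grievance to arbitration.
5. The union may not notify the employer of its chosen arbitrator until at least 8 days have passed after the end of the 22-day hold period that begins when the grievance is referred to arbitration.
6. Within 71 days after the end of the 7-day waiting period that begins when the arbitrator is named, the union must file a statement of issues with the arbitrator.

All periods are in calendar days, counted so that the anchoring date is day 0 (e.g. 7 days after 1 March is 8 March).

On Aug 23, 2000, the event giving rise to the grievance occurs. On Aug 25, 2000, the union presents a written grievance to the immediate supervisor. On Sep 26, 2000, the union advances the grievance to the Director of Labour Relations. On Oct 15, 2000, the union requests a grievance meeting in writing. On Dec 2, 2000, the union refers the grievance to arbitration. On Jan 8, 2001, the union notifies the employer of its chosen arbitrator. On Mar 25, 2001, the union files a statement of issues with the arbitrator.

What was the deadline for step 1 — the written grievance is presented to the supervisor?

Oct 9, 2000

Step 1 runs from Aug 23, 2000, when the grieved event occurs. 47 days after Aug 23, 2000 is Oct 9, 2000.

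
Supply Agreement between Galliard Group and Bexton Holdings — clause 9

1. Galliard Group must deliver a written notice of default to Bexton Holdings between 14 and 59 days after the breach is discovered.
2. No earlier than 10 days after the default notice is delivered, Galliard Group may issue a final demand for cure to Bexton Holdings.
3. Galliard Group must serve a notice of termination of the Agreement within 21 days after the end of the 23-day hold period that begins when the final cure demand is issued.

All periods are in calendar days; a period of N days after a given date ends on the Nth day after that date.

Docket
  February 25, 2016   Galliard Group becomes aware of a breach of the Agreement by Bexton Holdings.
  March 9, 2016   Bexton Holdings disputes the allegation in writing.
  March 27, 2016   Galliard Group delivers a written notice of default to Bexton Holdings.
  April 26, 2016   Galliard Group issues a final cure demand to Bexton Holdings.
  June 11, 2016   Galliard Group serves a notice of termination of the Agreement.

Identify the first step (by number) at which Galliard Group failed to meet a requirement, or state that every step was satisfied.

Step 3

(1) the permitted window runs from February 25, 2016 + 14 = March 10, 2016 to February 25, 2016 + 59 = April 24, 2016; done March 27, 2016 — within the window.
(2) permitted from March 27, 2016 + 10 days = April 6, 2016 onward; April 26, 2016 is on or after that date.
(3) due by May 19, 2016 + 21 days = June 9, 2016; not done until June 11, 2016, 2 days after the deadline.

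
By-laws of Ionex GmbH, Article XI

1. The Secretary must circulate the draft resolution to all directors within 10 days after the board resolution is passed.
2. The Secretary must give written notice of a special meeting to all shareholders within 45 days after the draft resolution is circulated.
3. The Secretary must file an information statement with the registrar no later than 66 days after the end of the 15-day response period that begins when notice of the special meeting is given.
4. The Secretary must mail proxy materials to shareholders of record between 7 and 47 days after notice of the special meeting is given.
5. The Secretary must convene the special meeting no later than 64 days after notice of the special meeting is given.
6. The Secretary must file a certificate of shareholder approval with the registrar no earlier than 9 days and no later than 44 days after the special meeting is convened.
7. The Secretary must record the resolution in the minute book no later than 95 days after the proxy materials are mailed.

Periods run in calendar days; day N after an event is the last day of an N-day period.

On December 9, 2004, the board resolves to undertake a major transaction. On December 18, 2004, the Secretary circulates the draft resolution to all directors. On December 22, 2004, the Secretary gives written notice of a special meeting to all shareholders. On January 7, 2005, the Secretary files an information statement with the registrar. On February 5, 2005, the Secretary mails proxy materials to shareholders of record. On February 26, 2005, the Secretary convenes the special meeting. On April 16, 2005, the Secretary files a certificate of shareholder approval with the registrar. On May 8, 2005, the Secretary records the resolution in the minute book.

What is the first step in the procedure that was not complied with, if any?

(1) due by December 9, 2004 + 10 days = December 19, 2004; December 18, 2004 is within that limit.
(2) due by December 18, 2004 + 45 days = February 1, 2005; completed December 22, 2004, before the deadline.
(3) due by January 6, 2005 + 66 days = March 13, 2005; January 7, 2005 is within that limit.
(4) the permitted window runs from December 22, 2004 + 7 = December 29, 2004 to December 22, 2004 + 47 = February 7, 2005; done February 5, 2005 — within the window.
(5) due by December 22, 2004 + 64 days = February 24, 2005; not done until February 26, 2005, 2 days after the deadline.

Step 5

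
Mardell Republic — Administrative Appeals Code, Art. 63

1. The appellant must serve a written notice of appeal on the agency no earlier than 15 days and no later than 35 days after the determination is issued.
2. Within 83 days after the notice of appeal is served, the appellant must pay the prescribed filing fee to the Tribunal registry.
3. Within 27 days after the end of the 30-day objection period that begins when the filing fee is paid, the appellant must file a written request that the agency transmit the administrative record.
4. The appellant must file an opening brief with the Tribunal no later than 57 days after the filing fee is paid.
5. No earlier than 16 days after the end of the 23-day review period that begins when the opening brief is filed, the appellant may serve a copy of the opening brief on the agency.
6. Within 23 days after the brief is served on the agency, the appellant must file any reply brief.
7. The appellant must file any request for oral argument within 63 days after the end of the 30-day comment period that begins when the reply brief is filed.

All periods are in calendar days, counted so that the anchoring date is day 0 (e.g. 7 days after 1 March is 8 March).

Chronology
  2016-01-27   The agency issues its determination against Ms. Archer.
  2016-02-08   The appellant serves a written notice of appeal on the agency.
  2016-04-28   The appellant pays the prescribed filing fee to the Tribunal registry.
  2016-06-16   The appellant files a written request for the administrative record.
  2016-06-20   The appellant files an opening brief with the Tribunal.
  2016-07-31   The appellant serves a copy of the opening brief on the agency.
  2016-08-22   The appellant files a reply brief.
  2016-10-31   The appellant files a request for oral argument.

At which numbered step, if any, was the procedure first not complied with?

Step 1

Step 1: the window is 15–35 days after 2016-01-27 (when the determination is issued), so 2016-02-11 through 2016-03-02; done 2016-02-08 — 3 days before the window opened.
The analysis stops there.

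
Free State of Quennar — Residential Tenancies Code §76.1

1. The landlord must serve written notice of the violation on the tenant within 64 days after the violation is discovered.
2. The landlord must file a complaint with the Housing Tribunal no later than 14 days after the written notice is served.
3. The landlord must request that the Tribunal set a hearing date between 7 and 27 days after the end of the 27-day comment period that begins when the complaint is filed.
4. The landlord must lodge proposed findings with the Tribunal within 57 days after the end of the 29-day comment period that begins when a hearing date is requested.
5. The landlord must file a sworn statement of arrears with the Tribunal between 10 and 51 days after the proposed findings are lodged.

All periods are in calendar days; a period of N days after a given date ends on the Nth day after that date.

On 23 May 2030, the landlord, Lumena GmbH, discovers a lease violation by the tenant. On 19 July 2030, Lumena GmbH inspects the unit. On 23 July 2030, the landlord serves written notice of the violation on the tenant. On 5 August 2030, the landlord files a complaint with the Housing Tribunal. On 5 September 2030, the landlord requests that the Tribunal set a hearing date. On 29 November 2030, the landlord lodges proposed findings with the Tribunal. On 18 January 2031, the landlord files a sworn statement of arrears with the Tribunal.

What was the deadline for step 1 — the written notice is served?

Step 1 runs from 23 May 2030, when the violation is discovered. 64 days after 23 May 2030 is 26 July 2030.

26 July 2030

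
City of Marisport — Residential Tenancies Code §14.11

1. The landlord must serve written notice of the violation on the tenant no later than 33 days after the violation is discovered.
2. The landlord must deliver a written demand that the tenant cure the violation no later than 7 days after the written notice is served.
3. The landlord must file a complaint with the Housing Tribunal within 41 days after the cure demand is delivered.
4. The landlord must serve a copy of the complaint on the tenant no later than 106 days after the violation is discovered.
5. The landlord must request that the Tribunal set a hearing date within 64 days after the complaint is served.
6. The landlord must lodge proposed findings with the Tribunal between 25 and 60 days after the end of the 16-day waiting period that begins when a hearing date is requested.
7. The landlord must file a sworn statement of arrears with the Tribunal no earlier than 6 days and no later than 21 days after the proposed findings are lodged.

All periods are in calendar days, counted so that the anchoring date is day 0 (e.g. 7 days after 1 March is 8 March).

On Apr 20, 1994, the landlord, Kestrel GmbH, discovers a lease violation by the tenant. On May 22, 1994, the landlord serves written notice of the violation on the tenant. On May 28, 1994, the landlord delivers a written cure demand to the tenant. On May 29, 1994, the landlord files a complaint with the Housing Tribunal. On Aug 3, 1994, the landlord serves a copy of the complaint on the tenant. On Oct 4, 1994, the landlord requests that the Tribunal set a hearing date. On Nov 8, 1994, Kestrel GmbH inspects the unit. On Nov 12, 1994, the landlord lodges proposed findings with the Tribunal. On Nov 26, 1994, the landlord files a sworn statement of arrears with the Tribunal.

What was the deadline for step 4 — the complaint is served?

Aug 4, 1994

Step 4 runs from Apr 20, 1994, when the violation is discovered. 106 days after Apr 20, 1994 is Aug 4, 1994.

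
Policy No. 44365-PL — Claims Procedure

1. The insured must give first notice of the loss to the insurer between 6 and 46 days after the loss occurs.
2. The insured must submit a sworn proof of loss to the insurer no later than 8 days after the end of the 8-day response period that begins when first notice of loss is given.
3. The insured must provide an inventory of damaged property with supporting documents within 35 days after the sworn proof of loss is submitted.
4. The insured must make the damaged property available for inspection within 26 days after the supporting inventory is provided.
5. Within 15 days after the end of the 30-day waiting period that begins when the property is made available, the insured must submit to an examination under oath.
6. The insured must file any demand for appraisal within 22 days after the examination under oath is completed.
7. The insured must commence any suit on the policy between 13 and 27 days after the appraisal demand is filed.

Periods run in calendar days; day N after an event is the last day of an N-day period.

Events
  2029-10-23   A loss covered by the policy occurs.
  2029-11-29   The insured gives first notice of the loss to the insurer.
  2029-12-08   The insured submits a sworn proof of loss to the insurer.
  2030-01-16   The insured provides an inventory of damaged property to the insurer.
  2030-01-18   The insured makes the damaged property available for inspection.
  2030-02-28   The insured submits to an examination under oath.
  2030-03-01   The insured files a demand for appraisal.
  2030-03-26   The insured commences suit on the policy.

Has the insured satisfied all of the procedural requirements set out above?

No

Step 1: the window is 6–46 days after 2029-10-23 (when the loss occurs), so 2029-10-29 through 2029-12-08; done 2029-11-29, which is between those dates.
Step 2: 8 days after 2029-12-07 (end of the 8-day response period, which began when first notice of loss is given on 2029-11-29) is 2029-12-15; completed 2029-12-08, before the deadline.
Step 3: 35 days after 2029-12-08 (when the sworn proof of loss is submitted) is 2030-01-12; 2030-01-16 misses that deadline by 4 days.
The procedure was therefore not followed at step 3.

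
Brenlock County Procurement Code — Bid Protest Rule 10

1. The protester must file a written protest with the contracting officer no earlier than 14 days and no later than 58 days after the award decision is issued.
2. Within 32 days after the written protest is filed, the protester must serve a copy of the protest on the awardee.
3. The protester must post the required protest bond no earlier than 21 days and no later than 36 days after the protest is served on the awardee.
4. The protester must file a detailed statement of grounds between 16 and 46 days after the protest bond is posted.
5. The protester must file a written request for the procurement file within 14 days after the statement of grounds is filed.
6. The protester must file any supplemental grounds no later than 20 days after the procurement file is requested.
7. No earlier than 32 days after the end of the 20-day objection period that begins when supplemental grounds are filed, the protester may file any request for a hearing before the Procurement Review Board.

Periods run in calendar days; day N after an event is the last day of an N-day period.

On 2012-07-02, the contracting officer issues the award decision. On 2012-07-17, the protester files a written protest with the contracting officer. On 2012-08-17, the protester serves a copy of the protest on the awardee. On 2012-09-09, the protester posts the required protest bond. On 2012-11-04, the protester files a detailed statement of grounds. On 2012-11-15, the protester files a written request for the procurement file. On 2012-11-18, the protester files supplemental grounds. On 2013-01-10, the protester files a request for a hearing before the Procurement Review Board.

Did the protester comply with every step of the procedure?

No

(1) the permitted window runs from 2012-07-02 + 14 = 2012-07-16 to 2012-07-02 + 58 = 2012-08-29; 2012-07-17 falls inside that range.
(2) due by 2012-07-17 + 32 days = 2012-08-18; 2012-08-17 is within that limit.
(3) the permitted window runs from 2012-08-17 + 21 = 2012-09-07 to 2012-08-17 + 36 = 2012-09-22; 2012-09-09 falls inside that range.
(4) the permitted window runs from 2012-09-09 + 16 = 2012-09-25 to 2012-09-09 + 46 = 2012-10-25; done 2012-11-04 — 10 days after the window closed.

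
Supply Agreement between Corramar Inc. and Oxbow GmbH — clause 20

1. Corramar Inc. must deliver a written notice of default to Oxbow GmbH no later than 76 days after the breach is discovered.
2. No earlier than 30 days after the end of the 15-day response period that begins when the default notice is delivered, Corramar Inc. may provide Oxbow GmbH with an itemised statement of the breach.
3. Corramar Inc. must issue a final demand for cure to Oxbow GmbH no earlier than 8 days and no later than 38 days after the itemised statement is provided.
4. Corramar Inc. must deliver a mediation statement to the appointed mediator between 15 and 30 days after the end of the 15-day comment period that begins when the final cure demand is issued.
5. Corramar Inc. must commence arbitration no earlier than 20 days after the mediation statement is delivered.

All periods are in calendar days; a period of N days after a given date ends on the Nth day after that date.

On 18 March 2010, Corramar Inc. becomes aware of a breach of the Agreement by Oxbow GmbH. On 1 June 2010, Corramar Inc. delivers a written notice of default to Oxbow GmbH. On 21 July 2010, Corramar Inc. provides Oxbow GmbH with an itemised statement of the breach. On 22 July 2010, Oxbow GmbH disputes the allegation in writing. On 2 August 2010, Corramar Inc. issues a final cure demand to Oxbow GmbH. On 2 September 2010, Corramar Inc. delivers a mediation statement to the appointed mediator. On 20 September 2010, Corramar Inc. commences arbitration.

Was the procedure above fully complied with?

(1) due by 18 March 2010 + 76 days = 2 June 2010; done 1 June 2010 — timely.
(2) permitted from 16 June 2010 + 30 days = 16 July 2010 onward; done 21 July 2010, after the minimum wait.
(3) the permitted window runs from 21 July 2010 + 8 = 29 July 2010 to 21 July 2010 + 38 = 28 August 2010; done 2 August 2010 — within the window.
(4) the permitted window runs from 17 August 2010 + 15 = 1 September 2010 to 17 August 2010 + 30 = 16 September 2010; done 2 September 2010, which is between those dates.
(5) permitted from 2 September 2010 + 20 days = 22 September 2010 onward; done 20 September 2010 — 2 days too early.

No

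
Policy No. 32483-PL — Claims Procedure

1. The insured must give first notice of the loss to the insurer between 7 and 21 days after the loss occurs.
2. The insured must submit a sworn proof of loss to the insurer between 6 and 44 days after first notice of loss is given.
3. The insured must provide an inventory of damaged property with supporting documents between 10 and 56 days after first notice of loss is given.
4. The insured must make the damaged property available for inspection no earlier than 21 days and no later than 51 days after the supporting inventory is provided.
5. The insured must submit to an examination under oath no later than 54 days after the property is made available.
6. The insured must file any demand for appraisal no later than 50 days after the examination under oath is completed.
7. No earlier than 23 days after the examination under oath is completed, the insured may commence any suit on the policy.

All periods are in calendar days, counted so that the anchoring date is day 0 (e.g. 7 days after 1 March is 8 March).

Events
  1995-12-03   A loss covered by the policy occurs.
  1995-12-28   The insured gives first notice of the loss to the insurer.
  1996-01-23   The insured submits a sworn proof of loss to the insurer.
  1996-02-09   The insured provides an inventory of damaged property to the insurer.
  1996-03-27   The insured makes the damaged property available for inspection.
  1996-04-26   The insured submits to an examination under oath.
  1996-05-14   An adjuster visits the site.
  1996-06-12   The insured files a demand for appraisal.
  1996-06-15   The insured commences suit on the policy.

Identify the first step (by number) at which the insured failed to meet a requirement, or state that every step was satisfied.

Step 1 — 7 and 21 days from 1995-12-03 (when the loss occurs) are 1995-12-10 and 1995-12-24 respectively; done 1995-12-28 — 4 days after the window closed.

Step 1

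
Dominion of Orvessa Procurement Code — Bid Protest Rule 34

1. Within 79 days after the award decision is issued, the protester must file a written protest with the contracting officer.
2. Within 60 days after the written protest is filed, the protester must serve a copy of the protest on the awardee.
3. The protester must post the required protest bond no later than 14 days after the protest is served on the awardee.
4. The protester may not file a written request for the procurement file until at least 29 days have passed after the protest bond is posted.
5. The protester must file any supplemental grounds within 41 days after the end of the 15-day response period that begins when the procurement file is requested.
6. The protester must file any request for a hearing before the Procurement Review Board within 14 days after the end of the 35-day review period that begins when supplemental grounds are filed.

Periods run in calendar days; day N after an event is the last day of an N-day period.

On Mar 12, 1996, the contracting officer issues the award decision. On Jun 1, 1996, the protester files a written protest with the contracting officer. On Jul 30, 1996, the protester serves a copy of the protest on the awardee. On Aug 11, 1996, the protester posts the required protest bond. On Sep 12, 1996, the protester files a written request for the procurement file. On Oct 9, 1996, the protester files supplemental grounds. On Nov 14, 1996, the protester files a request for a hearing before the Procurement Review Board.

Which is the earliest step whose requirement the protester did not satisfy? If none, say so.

Step 1

(1) due by Mar 12, 1996 + 79 days = May 30, 1996; done Jun 1, 1996 — 2 days late.
That is the first point of non-compliance.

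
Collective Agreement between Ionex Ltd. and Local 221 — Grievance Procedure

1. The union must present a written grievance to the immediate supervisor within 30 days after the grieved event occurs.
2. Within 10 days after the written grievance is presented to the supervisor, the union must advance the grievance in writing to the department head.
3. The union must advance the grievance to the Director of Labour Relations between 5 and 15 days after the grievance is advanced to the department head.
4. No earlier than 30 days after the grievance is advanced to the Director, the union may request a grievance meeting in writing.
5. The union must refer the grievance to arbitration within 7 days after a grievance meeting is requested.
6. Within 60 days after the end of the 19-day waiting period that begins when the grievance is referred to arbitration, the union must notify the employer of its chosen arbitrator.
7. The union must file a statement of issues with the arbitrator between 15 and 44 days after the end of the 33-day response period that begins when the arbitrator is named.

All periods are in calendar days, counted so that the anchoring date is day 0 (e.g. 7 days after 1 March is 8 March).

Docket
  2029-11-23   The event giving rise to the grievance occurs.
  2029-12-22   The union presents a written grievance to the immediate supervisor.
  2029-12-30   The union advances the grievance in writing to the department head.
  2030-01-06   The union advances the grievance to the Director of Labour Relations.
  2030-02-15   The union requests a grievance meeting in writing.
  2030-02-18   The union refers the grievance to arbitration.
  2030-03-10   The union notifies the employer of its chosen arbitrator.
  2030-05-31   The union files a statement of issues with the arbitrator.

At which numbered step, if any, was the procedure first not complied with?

Step 7

Step 1 — counting 30 days from 2029-11-23 (when the grieved event occurs) gives a deadline of 2029-12-23; completed 2029-12-22, before the deadline.
Step 2 — counting 10 days from 2029-12-22 (when the written grievance is presented to the supervisor) gives a deadline of 2030-01-01; done 2029-12-30 — timely.
Step 3 — 5 and 15 days from 2029-12-30 (when the grievance is advanced to the department head) are 2030-01-04 and 2030-01-14 respectively; done 2030-01-06 — within the window.
Step 4 — must wait 30 days from 2030-01-06 (when the grievance is advanced to the Director), so not before 2030-02-05; done 2030-02-15, after the minimum wait.
Step 5 — counting 7 days from 2030-02-15 (when a grievance meeting is requested) gives a deadline of 2030-02-22; done 2030-02-18 — timely.
Step 6 — counting 60 days from 2030-03-09 (end of the 19-day waiting period, which began when the grievance is referred to arbitration on 2030-02-18) gives a deadline of 2030-05-08; completed 2030-03-10, before the deadline.
Step 7 — 15 and 44 days from 2030-04-12 (end of the 33-day response period, which began when the arbitrator is named on 2030-03-10) are 2030-04-27 and 2030-05-26 respectively; 2030-05-31 is 5 days past the end of the window.
The procedure was therefore not followed at step 7.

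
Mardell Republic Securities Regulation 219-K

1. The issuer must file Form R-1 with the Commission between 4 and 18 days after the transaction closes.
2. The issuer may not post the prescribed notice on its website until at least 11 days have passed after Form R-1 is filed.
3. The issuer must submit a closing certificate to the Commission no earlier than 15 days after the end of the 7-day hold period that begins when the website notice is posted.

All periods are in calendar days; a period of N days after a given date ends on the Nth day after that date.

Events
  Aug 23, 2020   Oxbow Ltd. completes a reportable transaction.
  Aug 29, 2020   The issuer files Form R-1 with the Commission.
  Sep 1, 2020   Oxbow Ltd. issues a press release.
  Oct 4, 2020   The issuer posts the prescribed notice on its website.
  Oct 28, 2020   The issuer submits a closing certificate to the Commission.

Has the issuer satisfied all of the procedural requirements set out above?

Step 1 — 4 and 18 days from Aug 23, 2020 (when the transaction closes) are Aug 27, 2020 and Sep 10, 2020 respectively; done Aug 29, 2020 — within the window.
Step 2 — must wait 11 days from Aug 29, 2020 (when Form R-1 is filed), so not before Sep 9, 2020; Oct 4, 2020 is on or after that date.
Step 3 — must wait 15 days from Oct 11, 2020 (end of the 7-day hold period, which began when the website notice is posted on Oct 4, 2020), so not before Oct 26, 2020; Oct 28, 2020 is on or after that date.

Yes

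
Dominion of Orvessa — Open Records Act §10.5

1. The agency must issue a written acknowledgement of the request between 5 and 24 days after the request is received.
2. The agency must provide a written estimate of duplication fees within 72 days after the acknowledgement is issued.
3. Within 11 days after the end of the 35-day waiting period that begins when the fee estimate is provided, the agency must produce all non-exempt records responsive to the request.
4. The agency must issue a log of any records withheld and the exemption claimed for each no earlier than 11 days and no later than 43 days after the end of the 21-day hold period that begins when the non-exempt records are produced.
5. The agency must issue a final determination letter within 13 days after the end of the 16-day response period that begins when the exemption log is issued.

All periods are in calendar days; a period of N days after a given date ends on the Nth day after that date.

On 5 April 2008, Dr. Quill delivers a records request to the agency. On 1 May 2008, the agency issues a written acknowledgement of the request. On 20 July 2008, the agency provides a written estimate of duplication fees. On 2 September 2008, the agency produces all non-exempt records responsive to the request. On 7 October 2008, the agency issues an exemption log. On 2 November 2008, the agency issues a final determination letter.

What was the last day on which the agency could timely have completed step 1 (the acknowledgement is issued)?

29 April 2008

Step 1 runs from 5 April 2008, when the request is received. The window is 5–24 days after 5 April 2008; it closes on 29 April 2008.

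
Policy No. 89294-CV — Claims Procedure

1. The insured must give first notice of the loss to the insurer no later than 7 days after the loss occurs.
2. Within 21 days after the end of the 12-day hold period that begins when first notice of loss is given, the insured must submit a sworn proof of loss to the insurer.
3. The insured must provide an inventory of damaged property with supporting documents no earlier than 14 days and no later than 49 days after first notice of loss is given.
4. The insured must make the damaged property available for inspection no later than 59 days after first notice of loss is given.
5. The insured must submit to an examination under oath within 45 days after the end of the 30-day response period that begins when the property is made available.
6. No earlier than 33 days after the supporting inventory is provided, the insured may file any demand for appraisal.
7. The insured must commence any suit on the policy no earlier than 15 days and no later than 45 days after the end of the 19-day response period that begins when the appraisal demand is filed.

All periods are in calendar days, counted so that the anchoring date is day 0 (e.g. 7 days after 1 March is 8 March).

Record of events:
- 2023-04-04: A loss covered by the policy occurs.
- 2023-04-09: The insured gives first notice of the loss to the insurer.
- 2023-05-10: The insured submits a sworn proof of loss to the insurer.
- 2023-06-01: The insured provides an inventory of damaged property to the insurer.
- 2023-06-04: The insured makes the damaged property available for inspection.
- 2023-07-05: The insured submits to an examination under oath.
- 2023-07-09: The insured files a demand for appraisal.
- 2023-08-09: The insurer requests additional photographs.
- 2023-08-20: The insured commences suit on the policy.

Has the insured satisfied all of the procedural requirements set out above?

No

Step 1 — counting 7 days from 2023-04-04 (when the loss occurs) gives a deadline of 2023-04-11; 2023-04-09 is within that limit.
Step 2 — counting 21 days from 2023-04-21 (end of the 12-day hold period, which began when first notice of loss is given on 2023-04-09) gives a deadline of 2023-05-12; 2023-05-10 is within that limit.
Step 3 — 14 and 49 days from 2023-04-09 (when first notice of loss is given) are 2023-04-23 and 2023-05-28 respectively; done 2023-06-01 — 4 days after the window closed.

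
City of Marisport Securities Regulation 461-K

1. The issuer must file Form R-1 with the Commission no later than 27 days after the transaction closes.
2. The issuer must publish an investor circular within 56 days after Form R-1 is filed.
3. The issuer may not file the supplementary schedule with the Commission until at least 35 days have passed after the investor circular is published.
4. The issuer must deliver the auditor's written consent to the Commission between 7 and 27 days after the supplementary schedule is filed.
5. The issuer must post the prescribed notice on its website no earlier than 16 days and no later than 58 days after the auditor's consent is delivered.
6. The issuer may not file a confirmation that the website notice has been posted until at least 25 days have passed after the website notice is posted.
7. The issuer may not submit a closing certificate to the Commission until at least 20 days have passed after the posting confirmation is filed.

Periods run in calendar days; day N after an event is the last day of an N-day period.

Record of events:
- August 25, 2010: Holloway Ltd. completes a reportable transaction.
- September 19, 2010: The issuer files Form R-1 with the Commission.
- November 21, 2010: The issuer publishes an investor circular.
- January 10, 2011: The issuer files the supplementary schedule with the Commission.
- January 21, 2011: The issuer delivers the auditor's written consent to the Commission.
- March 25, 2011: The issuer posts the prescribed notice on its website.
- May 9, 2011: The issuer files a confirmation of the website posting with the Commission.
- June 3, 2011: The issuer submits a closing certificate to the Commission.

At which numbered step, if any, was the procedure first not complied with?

(1) due by August 25, 2010 + 27 days = September 21, 2010; done September 19, 2010 — timely.
(2) due by September 19, 2010 + 56 days = November 14, 2010; November 21, 2010 misses that deadline by 7 days.
Later steps need not be reached.

Step 2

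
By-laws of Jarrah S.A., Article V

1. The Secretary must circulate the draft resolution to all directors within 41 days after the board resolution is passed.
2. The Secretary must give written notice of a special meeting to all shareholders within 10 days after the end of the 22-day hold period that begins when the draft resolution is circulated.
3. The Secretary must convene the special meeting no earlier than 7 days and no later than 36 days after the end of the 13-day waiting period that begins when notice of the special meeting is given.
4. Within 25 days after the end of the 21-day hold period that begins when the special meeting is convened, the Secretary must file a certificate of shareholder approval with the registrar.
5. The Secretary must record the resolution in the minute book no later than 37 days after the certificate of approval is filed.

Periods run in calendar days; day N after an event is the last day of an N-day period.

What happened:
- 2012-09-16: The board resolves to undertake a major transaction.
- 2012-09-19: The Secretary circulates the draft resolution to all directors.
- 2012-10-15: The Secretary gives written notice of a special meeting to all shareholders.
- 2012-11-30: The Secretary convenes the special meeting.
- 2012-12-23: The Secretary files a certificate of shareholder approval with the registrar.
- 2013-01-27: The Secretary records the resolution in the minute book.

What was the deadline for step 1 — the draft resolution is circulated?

Step 1 runs from 2012-09-16, when the board resolution is passed. 41 days after 2012-09-16 is 2012-10-27.

2012-10-27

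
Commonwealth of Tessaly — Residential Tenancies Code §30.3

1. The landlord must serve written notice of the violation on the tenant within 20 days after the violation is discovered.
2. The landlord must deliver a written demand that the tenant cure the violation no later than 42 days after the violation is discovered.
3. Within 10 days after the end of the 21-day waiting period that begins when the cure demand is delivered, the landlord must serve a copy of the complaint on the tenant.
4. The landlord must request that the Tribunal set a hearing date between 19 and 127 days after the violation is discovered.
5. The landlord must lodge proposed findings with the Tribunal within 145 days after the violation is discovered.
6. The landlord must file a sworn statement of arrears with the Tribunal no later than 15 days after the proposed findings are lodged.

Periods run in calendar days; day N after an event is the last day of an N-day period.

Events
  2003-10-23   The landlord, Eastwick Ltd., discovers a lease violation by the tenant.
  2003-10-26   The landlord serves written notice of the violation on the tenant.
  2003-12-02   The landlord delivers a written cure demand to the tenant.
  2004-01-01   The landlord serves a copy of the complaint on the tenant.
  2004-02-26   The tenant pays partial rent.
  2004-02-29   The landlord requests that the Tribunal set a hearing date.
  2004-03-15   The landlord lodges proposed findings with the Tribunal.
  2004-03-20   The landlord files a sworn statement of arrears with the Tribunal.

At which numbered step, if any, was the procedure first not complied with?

(1) due by 2003-10-23 + 20 days = 2003-11-12; done 2003-10-26 — timely.
(2) due by 2003-10-23 + 42 days = 2003-12-04; completed 2003-12-02, before the deadline.
(3) due by 2003-12-23 + 10 days = 2004-01-02; completed 2004-01-01, before the deadline.
(4) the permitted window runs from 2003-10-23 + 19 = 2003-11-11 to 2003-10-23 + 127 = 2004-02-27; done 2004-02-29 — 2 days after the window closed.
Later steps need not be reached.

Step 4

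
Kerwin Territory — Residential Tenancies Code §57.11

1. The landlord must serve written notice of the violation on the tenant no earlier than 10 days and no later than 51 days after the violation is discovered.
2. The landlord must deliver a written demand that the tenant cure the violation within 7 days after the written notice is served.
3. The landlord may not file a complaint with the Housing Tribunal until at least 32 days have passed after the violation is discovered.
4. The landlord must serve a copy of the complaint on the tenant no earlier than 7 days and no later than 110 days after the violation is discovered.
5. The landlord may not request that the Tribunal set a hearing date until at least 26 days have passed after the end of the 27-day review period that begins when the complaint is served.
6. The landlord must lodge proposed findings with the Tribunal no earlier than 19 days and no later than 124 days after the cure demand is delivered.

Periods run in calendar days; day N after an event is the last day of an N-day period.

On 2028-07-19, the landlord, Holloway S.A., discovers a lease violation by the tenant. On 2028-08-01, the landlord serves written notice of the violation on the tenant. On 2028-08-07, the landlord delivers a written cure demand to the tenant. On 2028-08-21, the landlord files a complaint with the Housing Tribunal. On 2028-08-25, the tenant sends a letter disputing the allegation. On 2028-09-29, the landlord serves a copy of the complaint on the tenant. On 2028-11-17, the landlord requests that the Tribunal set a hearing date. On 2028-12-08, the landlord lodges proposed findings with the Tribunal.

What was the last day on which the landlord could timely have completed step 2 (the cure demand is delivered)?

2028-08-08

Step 2 runs from 2028-08-01, when the written notice is served. 7 days after 2028-08-01 is 2028-08-08.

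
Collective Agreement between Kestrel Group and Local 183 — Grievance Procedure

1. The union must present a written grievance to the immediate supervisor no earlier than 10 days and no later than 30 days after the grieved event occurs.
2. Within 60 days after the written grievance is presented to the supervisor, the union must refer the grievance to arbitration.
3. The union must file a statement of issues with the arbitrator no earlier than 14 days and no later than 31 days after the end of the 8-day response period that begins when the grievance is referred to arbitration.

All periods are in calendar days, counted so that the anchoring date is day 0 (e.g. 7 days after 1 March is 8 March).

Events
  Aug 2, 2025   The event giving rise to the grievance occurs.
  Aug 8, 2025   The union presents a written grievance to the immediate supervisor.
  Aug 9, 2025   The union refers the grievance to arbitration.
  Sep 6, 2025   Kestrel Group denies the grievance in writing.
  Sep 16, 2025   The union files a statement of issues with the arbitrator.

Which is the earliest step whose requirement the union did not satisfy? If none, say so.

Step 1: the window is 10–30 days after Aug 2, 2025 (when the grieved event occurs), so Aug 12, 2025 through Sep 1, 2025; Aug 8, 2025 is 4 days too early.

Step 1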